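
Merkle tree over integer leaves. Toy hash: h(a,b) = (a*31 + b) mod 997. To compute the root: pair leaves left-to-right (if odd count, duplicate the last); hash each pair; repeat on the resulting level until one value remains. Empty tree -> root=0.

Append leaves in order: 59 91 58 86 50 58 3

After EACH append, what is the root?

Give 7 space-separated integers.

After append 59 (leaves=[59]):
  L0: [59]
  root=59
After append 91 (leaves=[59, 91]):
  L0: [59, 91]
  L1: h(59,91)=(59*31+91)%997=923 -> [923]
  root=923
After append 58 (leaves=[59, 91, 58]):
  L0: [59, 91, 58]
  L1: h(59,91)=(59*31+91)%997=923 h(58,58)=(58*31+58)%997=859 -> [923, 859]
  L2: h(923,859)=(923*31+859)%997=559 -> [559]
  root=559
After append 86 (leaves=[59, 91, 58, 86]):
  L0: [59, 91, 58, 86]
  L1: h(59,91)=(59*31+91)%997=923 h(58,86)=(58*31+86)%997=887 -> [923, 887]
  L2: h(923,887)=(923*31+887)%997=587 -> [587]
  root=587
After append 50 (leaves=[59, 91, 58, 86, 50]):
  L0: [59, 91, 58, 86, 50]
  L1: h(59,91)=(59*31+91)%997=923 h(58,86)=(58*31+86)%997=887 h(50,50)=(50*31+50)%997=603 -> [923, 887, 603]
  L2: h(923,887)=(923*31+887)%997=587 h(603,603)=(603*31+603)%997=353 -> [587, 353]
  L3: h(587,353)=(587*31+353)%997=604 -> [604]
  root=604
After append 58 (leaves=[59, 91, 58, 86, 50, 58]):
  L0: [59, 91, 58, 86, 50, 58]
  L1: h(59,91)=(59*31+91)%997=923 h(58,86)=(58*31+86)%997=887 h(50,58)=(50*31+58)%997=611 -> [923, 887, 611]
  L2: h(923,887)=(923*31+887)%997=587 h(611,611)=(611*31+611)%997=609 -> [587, 609]
  L3: h(587,609)=(587*31+609)%997=860 -> [860]
  root=860
After append 3 (leaves=[59, 91, 58, 86, 50, 58, 3]):
  L0: [59, 91, 58, 86, 50, 58, 3]
  L1: h(59,91)=(59*31+91)%997=923 h(58,86)=(58*31+86)%997=887 h(50,58)=(50*31+58)%997=611 h(3,3)=(3*31+3)%997=96 -> [923, 887, 611, 96]
  L2: h(923,887)=(923*31+887)%997=587 h(611,96)=(611*31+96)%997=94 -> [587, 94]
  L3: h(587,94)=(587*31+94)%997=345 -> [345]
  root=345

Answer: 59 923 559 587 604 860 345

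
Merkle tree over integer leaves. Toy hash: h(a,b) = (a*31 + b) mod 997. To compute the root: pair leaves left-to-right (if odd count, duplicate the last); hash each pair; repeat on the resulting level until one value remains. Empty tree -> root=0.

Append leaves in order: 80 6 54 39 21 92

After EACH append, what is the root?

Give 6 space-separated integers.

After append 80 (leaves=[80]):
  L0: [80]
  root=80
After append 6 (leaves=[80, 6]):
  L0: [80, 6]
  L1: h(80,6)=(80*31+6)%997=492 -> [492]
  root=492
After append 54 (leaves=[80, 6, 54]):
  L0: [80, 6, 54]
  L1: h(80,6)=(80*31+6)%997=492 h(54,54)=(54*31+54)%997=731 -> [492, 731]
  L2: h(492,731)=(492*31+731)%997=31 -> [31]
  root=31
After append 39 (leaves=[80, 6, 54, 39]):
  L0: [80, 6, 54, 39]
  L1: h(80,6)=(80*31+6)%997=492 h(54,39)=(54*31+39)%997=716 -> [492, 716]
  L2: h(492,716)=(492*31+716)%997=16 -> [16]
  root=16
After append 21 (leaves=[80, 6, 54, 39, 21]):
  L0: [80, 6, 54, 39, 21]
  L1: h(80,6)=(80*31+6)%997=492 h(54,39)=(54*31+39)%997=716 h(21,21)=(21*31+21)%997=672 -> [492, 716, 672]
  L2: h(492,716)=(492*31+716)%997=16 h(672,672)=(672*31+672)%997=567 -> [16, 567]
  L3: h(16,567)=(16*31+567)%997=66 -> [66]
  root=66
After append 92 (leaves=[80, 6, 54, 39, 21, 92]):
  L0: [80, 6, 54, 39, 21, 92]
  L1: h(80,6)=(80*31+6)%997=492 h(54,39)=(54*31+39)%997=716 h(21,92)=(21*31+92)%997=743 -> [492, 716, 743]
  L2: h(492,716)=(492*31+716)%997=16 h(743,743)=(743*31+743)%997=845 -> [16, 845]
  L3: h(16,845)=(16*31+845)%997=344 -> [344]
  root=344

Answer: 80 492 31 16 66 344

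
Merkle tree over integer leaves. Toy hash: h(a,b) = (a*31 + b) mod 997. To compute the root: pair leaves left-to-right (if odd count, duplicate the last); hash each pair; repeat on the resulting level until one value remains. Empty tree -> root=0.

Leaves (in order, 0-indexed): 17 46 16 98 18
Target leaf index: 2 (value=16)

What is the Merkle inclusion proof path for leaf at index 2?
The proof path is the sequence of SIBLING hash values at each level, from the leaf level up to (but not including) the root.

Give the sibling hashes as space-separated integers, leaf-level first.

Answer: 98 573 486

Derivation:
L0 (leaves): [17, 46, 16, 98, 18], target index=2
L1: h(17,46)=(17*31+46)%997=573 [pair 0] h(16,98)=(16*31+98)%997=594 [pair 1] h(18,18)=(18*31+18)%997=576 [pair 2] -> [573, 594, 576]
  Sibling for proof at L0: 98
L2: h(573,594)=(573*31+594)%997=411 [pair 0] h(576,576)=(576*31+576)%997=486 [pair 1] -> [411, 486]
  Sibling for proof at L1: 573
L3: h(411,486)=(411*31+486)%997=266 [pair 0] -> [266]
  Sibling for proof at L2: 486
Root: 266
Proof path (sibling hashes from leaf to root): [98, 573, 486]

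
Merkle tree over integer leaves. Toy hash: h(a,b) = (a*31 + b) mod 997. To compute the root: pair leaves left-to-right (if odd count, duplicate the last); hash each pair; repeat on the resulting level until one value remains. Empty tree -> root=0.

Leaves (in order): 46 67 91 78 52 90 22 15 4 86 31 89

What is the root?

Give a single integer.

Answer: 981

Derivation:
L0: [46, 67, 91, 78, 52, 90, 22, 15, 4, 86, 31, 89]
L1: h(46,67)=(46*31+67)%997=496 h(91,78)=(91*31+78)%997=905 h(52,90)=(52*31+90)%997=705 h(22,15)=(22*31+15)%997=697 h(4,86)=(4*31+86)%997=210 h(31,89)=(31*31+89)%997=53 -> [496, 905, 705, 697, 210, 53]
L2: h(496,905)=(496*31+905)%997=329 h(705,697)=(705*31+697)%997=618 h(210,53)=(210*31+53)%997=581 -> [329, 618, 581]
L3: h(329,618)=(329*31+618)%997=847 h(581,581)=(581*31+581)%997=646 -> [847, 646]
L4: h(847,646)=(847*31+646)%997=981 -> [981]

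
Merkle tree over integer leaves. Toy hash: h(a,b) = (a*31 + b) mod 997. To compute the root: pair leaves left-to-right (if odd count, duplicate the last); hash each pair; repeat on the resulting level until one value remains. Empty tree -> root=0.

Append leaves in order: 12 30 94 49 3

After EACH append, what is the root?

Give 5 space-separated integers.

After append 12 (leaves=[12]):
  L0: [12]
  root=12
After append 30 (leaves=[12, 30]):
  L0: [12, 30]
  L1: h(12,30)=(12*31+30)%997=402 -> [402]
  root=402
After append 94 (leaves=[12, 30, 94]):
  L0: [12, 30, 94]
  L1: h(12,30)=(12*31+30)%997=402 h(94,94)=(94*31+94)%997=17 -> [402, 17]
  L2: h(402,17)=(402*31+17)%997=515 -> [515]
  root=515
After append 49 (leaves=[12, 30, 94, 49]):
  L0: [12, 30, 94, 49]
  L1: h(12,30)=(12*31+30)%997=402 h(94,49)=(94*31+49)%997=969 -> [402, 969]
  L2: h(402,969)=(402*31+969)%997=470 -> [470]
  root=470
After append 3 (leaves=[12, 30, 94, 49, 3]):
  L0: [12, 30, 94, 49, 3]
  L1: h(12,30)=(12*31+30)%997=402 h(94,49)=(94*31+49)%997=969 h(3,3)=(3*31+3)%997=96 -> [402, 969, 96]
  L2: h(402,969)=(402*31+969)%997=470 h(96,96)=(96*31+96)%997=81 -> [470, 81]
  L3: h(470,81)=(470*31+81)%997=693 -> [693]
  root=693

Answer: 12 402 515 470 693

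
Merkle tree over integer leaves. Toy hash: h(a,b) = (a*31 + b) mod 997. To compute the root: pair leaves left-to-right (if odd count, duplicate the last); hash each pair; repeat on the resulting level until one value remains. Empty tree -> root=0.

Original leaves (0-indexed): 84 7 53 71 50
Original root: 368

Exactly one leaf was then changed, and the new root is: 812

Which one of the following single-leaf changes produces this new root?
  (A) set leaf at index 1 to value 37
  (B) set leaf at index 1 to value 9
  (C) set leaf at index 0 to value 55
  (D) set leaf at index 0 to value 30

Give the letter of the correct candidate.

Answer: D

Derivation:
Original leaves: [84, 7, 53, 71, 50]
Target new root: 812
Try each candidate change and compute the resulting root:
Candidate A: set leaf[1] = 37 -> leaves = [84, 37, 53, 71, 50]
  L0: [84, 37, 53, 71, 50]
  L1: h(84,37)=(84*31+37)%997=647 h(53,71)=(53*31+71)%997=717 h(50,50)=(50*31+50)%997=603 -> [647, 717, 603]
  L2: h(647,717)=(647*31+717)%997=834 h(603,603)=(603*31+603)%997=353 -> [834, 353]
  L3: h(834,353)=(834*31+353)%997=285 -> [285]
  root = 285 != target 812
Candidate B: set leaf[1] = 9 -> leaves = [84, 9, 53, 71, 50]
  L0: [84, 9, 53, 71, 50]
  L1: h(84,9)=(84*31+9)%997=619 h(53,71)=(53*31+71)%997=717 h(50,50)=(50*31+50)%997=603 -> [619, 717, 603]
  L2: h(619,717)=(619*31+717)%997=963 h(603,603)=(603*31+603)%997=353 -> [963, 353]
  L3: h(963,353)=(963*31+353)%997=296 -> [296]
  root = 296 != target 812
Candidate C: set leaf[0] = 55 -> leaves = [55, 7, 53, 71, 50]
  L0: [55, 7, 53, 71, 50]
  L1: h(55,7)=(55*31+7)%997=715 h(53,71)=(53*31+71)%997=717 h(50,50)=(50*31+50)%997=603 -> [715, 717, 603]
  L2: h(715,717)=(715*31+717)%997=948 h(603,603)=(603*31+603)%997=353 -> [948, 353]
  L3: h(948,353)=(948*31+353)%997=828 -> [828]
  root = 828 != target 812
Candidate D: set leaf[0] = 30 -> leaves = [30, 7, 53, 71, 50]
  L0: [30, 7, 53, 71, 50]
  L1: h(30,7)=(30*31+7)%997=937 h(53,71)=(53*31+71)%997=717 h(50,50)=(50*31+50)%997=603 -> [937, 717, 603]
  L2: h(937,717)=(937*31+717)%997=851 h(603,603)=(603*31+603)%997=353 -> [851, 353]
  L3: h(851,353)=(851*31+353)%997=812 -> [812]
  root = 812 == target 812  ** MATCH **
Candidate D produces the target root.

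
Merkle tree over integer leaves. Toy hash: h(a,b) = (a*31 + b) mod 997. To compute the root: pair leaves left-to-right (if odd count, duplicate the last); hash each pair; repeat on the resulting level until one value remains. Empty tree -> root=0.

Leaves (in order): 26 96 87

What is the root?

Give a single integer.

Answer: 836

Derivation:
L0: [26, 96, 87]
L1: h(26,96)=(26*31+96)%997=902 h(87,87)=(87*31+87)%997=790 -> [902, 790]
L2: h(902,790)=(902*31+790)%997=836 -> [836]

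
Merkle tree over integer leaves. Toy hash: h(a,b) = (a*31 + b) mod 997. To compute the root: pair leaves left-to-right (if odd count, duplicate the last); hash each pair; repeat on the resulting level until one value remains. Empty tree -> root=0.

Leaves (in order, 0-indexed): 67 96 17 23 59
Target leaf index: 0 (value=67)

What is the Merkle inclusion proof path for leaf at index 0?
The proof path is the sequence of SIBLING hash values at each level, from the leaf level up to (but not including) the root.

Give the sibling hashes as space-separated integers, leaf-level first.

L0 (leaves): [67, 96, 17, 23, 59], target index=0
L1: h(67,96)=(67*31+96)%997=179 [pair 0] h(17,23)=(17*31+23)%997=550 [pair 1] h(59,59)=(59*31+59)%997=891 [pair 2] -> [179, 550, 891]
  Sibling for proof at L0: 96
L2: h(179,550)=(179*31+550)%997=117 [pair 0] h(891,891)=(891*31+891)%997=596 [pair 1] -> [117, 596]
  Sibling for proof at L1: 550
L3: h(117,596)=(117*31+596)%997=235 [pair 0] -> [235]
  Sibling for proof at L2: 596
Root: 235
Proof path (sibling hashes from leaf to root): [96, 550, 596]

Answer: 96 550 596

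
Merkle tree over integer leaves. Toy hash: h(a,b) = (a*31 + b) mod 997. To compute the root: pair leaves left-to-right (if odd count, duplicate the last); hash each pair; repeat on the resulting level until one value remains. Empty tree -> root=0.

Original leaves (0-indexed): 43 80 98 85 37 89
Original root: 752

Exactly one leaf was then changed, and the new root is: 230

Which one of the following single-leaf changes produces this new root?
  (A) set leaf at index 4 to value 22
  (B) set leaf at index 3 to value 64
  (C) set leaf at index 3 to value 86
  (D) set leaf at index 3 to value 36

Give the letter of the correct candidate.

Original leaves: [43, 80, 98, 85, 37, 89]
Target new root: 230
Try each candidate change and compute the resulting root:
Candidate A: set leaf[4] = 22 -> leaves = [43, 80, 98, 85, 22, 89]
  L0: [43, 80, 98, 85, 22, 89]
  L1: h(43,80)=(43*31+80)%997=416 h(98,85)=(98*31+85)%997=132 h(22,89)=(22*31+89)%997=771 -> [416, 132, 771]
  L2: h(416,132)=(416*31+132)%997=67 h(771,771)=(771*31+771)%997=744 -> [67, 744]
  L3: h(67,744)=(67*31+744)%997=827 -> [827]
  root = 827 != target 230
Candidate B: set leaf[3] = 64 -> leaves = [43, 80, 98, 64, 37, 89]
  L0: [43, 80, 98, 64, 37, 89]
  L1: h(43,80)=(43*31+80)%997=416 h(98,64)=(98*31+64)%997=111 h(37,89)=(37*31+89)%997=239 -> [416, 111, 239]
  L2: h(416,111)=(416*31+111)%997=46 h(239,239)=(239*31+239)%997=669 -> [46, 669]
  L3: h(46,669)=(46*31+669)%997=101 -> [101]
  root = 101 != target 230
Candidate C: set leaf[3] = 86 -> leaves = [43, 80, 98, 86, 37, 89]
  L0: [43, 80, 98, 86, 37, 89]
  L1: h(43,80)=(43*31+80)%997=416 h(98,86)=(98*31+86)%997=133 h(37,89)=(37*31+89)%997=239 -> [416, 133, 239]
  L2: h(416,133)=(416*31+133)%997=68 h(239,239)=(239*31+239)%997=669 -> [68, 669]
  L3: h(68,669)=(68*31+669)%997=783 -> [783]
  root = 783 != target 230
Candidate D: set leaf[3] = 36 -> leaves = [43, 80, 98, 36, 37, 89]
  L0: [43, 80, 98, 36, 37, 89]
  L1: h(43,80)=(43*31+80)%997=416 h(98,36)=(98*31+36)%997=83 h(37,89)=(37*31+89)%997=239 -> [416, 83, 239]
  L2: h(416,83)=(416*31+83)%997=18 h(239,239)=(239*31+239)%997=669 -> [18, 669]
  L3: h(18,669)=(18*31+669)%997=230 -> [230]
  root = 230 == target 230  ** MATCH **
Candidate D produces the target root.

Answer: D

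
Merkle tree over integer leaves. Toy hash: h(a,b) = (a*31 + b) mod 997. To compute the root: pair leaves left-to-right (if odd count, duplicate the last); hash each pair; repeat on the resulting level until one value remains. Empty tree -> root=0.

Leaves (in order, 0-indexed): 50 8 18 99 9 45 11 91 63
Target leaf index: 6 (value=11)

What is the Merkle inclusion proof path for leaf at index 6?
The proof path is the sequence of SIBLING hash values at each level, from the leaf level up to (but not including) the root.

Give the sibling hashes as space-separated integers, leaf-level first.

L0 (leaves): [50, 8, 18, 99, 9, 45, 11, 91, 63], target index=6
L1: h(50,8)=(50*31+8)%997=561 [pair 0] h(18,99)=(18*31+99)%997=657 [pair 1] h(9,45)=(9*31+45)%997=324 [pair 2] h(11,91)=(11*31+91)%997=432 [pair 3] h(63,63)=(63*31+63)%997=22 [pair 4] -> [561, 657, 324, 432, 22]
  Sibling for proof at L0: 91
L2: h(561,657)=(561*31+657)%997=102 [pair 0] h(324,432)=(324*31+432)%997=506 [pair 1] h(22,22)=(22*31+22)%997=704 [pair 2] -> [102, 506, 704]
  Sibling for proof at L1: 324
L3: h(102,506)=(102*31+506)%997=677 [pair 0] h(704,704)=(704*31+704)%997=594 [pair 1] -> [677, 594]
  Sibling for proof at L2: 102
L4: h(677,594)=(677*31+594)%997=644 [pair 0] -> [644]
  Sibling for proof at L3: 594
Root: 644
Proof path (sibling hashes from leaf to root): [91, 324, 102, 594]

Answer: 91 324 102 594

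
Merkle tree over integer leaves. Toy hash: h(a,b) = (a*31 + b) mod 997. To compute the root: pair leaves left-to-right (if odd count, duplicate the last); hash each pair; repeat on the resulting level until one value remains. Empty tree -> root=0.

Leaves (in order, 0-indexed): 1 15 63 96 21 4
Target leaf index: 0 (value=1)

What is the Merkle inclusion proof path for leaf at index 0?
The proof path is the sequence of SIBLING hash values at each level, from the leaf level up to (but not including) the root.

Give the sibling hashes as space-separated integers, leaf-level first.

Answer: 15 55 23

Derivation:
L0 (leaves): [1, 15, 63, 96, 21, 4], target index=0
L1: h(1,15)=(1*31+15)%997=46 [pair 0] h(63,96)=(63*31+96)%997=55 [pair 1] h(21,4)=(21*31+4)%997=655 [pair 2] -> [46, 55, 655]
  Sibling for proof at L0: 15
L2: h(46,55)=(46*31+55)%997=484 [pair 0] h(655,655)=(655*31+655)%997=23 [pair 1] -> [484, 23]
  Sibling for proof at L1: 55
L3: h(484,23)=(484*31+23)%997=72 [pair 0] -> [72]
  Sibling for proof at L2: 23
Root: 72
Proof path (sibling hashes from leaf to root): [15, 55, 23]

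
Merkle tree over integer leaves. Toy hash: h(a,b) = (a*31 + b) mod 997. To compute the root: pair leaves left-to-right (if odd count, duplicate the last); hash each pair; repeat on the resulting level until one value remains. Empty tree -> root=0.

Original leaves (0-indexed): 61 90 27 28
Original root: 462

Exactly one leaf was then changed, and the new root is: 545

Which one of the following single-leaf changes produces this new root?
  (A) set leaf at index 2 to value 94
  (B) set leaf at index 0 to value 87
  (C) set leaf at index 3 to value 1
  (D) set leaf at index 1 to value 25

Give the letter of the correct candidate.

Original leaves: [61, 90, 27, 28]
Target new root: 545
Try each candidate change and compute the resulting root:
Candidate A: set leaf[2] = 94 -> leaves = [61, 90, 94, 28]
  L0: [61, 90, 94, 28]
  L1: h(61,90)=(61*31+90)%997=984 h(94,28)=(94*31+28)%997=948 -> [984, 948]
  L2: h(984,948)=(984*31+948)%997=545 -> [545]
  root = 545 == target 545  ** MATCH **
Candidate B: set leaf[0] = 87 -> leaves = [87, 90, 27, 28]
  L0: [87, 90, 27, 28]
  L1: h(87,90)=(87*31+90)%997=793 h(27,28)=(27*31+28)%997=865 -> [793, 865]
  L2: h(793,865)=(793*31+865)%997=523 -> [523]
  root = 523 != target 545
Candidate C: set leaf[3] = 1 -> leaves = [61, 90, 27, 1]
  L0: [61, 90, 27, 1]
  L1: h(61,90)=(61*31+90)%997=984 h(27,1)=(27*31+1)%997=838 -> [984, 838]
  L2: h(984,838)=(984*31+838)%997=435 -> [435]
  root = 435 != target 545
Candidate D: set leaf[1] = 25 -> leaves = [61, 25, 27, 28]
  L0: [61, 25, 27, 28]
  L1: h(61,25)=(61*31+25)%997=919 h(27,28)=(27*31+28)%997=865 -> [919, 865]
  L2: h(919,865)=(919*31+865)%997=441 -> [441]
  root = 441 != target 545
Candidate A produces the target root.

Answer: A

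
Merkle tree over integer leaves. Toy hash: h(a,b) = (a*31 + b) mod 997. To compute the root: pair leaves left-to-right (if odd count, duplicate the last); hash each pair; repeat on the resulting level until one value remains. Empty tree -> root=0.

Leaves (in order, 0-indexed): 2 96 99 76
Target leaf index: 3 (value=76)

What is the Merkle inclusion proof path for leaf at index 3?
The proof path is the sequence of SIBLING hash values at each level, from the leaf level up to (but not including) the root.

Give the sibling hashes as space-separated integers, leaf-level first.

Answer: 99 158

Derivation:
L0 (leaves): [2, 96, 99, 76], target index=3
L1: h(2,96)=(2*31+96)%997=158 [pair 0] h(99,76)=(99*31+76)%997=154 [pair 1] -> [158, 154]
  Sibling for proof at L0: 99
L2: h(158,154)=(158*31+154)%997=67 [pair 0] -> [67]
  Sibling for proof at L1: 158
Root: 67
Proof path (sibling hashes from leaf to root): [99, 158]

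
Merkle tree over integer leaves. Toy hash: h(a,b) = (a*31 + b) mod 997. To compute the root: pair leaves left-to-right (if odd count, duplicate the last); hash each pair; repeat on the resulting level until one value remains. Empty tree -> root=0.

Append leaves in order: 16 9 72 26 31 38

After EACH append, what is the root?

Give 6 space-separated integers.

Answer: 16 505 13 964 811 38

Derivation:
After append 16 (leaves=[16]):
  L0: [16]
  root=16
After append 9 (leaves=[16, 9]):
  L0: [16, 9]
  L1: h(16,9)=(16*31+9)%997=505 -> [505]
  root=505
After append 72 (leaves=[16, 9, 72]):
  L0: [16, 9, 72]
  L1: h(16,9)=(16*31+9)%997=505 h(72,72)=(72*31+72)%997=310 -> [505, 310]
  L2: h(505,310)=(505*31+310)%997=13 -> [13]
  root=13
After append 26 (leaves=[16, 9, 72, 26]):
  L0: [16, 9, 72, 26]
  L1: h(16,9)=(16*31+9)%997=505 h(72,26)=(72*31+26)%997=264 -> [505, 264]
  L2: h(505,264)=(505*31+264)%997=964 -> [964]
  root=964
After append 31 (leaves=[16, 9, 72, 26, 31]):
  L0: [16, 9, 72, 26, 31]
  L1: h(16,9)=(16*31+9)%997=505 h(72,26)=(72*31+26)%997=264 h(31,31)=(31*31+31)%997=992 -> [505, 264, 992]
  L2: h(505,264)=(505*31+264)%997=964 h(992,992)=(992*31+992)%997=837 -> [964, 837]
  L3: h(964,837)=(964*31+837)%997=811 -> [811]
  root=811
After append 38 (leaves=[16, 9, 72, 26, 31, 38]):
  L0: [16, 9, 72, 26, 31, 38]
  L1: h(16,9)=(16*31+9)%997=505 h(72,26)=(72*31+26)%997=264 h(31,38)=(31*31+38)%997=2 -> [505, 264, 2]
  L2: h(505,264)=(505*31+264)%997=964 h(2,2)=(2*31+2)%997=64 -> [964, 64]
  L3: h(964,64)=(964*31+64)%997=38 -> [38]
  root=38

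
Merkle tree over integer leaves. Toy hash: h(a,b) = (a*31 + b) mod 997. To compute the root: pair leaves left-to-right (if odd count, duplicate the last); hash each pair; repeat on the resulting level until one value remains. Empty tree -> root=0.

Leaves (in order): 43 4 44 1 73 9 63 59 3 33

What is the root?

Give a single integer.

L0: [43, 4, 44, 1, 73, 9, 63, 59, 3, 33]
L1: h(43,4)=(43*31+4)%997=340 h(44,1)=(44*31+1)%997=368 h(73,9)=(73*31+9)%997=278 h(63,59)=(63*31+59)%997=18 h(3,33)=(3*31+33)%997=126 -> [340, 368, 278, 18, 126]
L2: h(340,368)=(340*31+368)%997=938 h(278,18)=(278*31+18)%997=660 h(126,126)=(126*31+126)%997=44 -> [938, 660, 44]
L3: h(938,660)=(938*31+660)%997=825 h(44,44)=(44*31+44)%997=411 -> [825, 411]
L4: h(825,411)=(825*31+411)%997=64 -> [64]

Answer: 64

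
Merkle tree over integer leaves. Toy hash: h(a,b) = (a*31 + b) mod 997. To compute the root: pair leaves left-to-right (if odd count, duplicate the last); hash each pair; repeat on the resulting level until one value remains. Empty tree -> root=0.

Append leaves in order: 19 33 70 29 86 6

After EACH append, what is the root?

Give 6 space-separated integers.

After append 19 (leaves=[19]):
  L0: [19]
  root=19
After append 33 (leaves=[19, 33]):
  L0: [19, 33]
  L1: h(19,33)=(19*31+33)%997=622 -> [622]
  root=622
After append 70 (leaves=[19, 33, 70]):
  L0: [19, 33, 70]
  L1: h(19,33)=(19*31+33)%997=622 h(70,70)=(70*31+70)%997=246 -> [622, 246]
  L2: h(622,246)=(622*31+246)%997=585 -> [585]
  root=585
After append 29 (leaves=[19, 33, 70, 29]):
  L0: [19, 33, 70, 29]
  L1: h(19,33)=(19*31+33)%997=622 h(70,29)=(70*31+29)%997=205 -> [622, 205]
  L2: h(622,205)=(622*31+205)%997=544 -> [544]
  root=544
After append 86 (leaves=[19, 33, 70, 29, 86]):
  L0: [19, 33, 70, 29, 86]
  L1: h(19,33)=(19*31+33)%997=622 h(70,29)=(70*31+29)%997=205 h(86,86)=(86*31+86)%997=758 -> [622, 205, 758]
  L2: h(622,205)=(622*31+205)%997=544 h(758,758)=(758*31+758)%997=328 -> [544, 328]
  L3: h(544,328)=(544*31+328)%997=243 -> [243]
  root=243
After append 6 (leaves=[19, 33, 70, 29, 86, 6]):
  L0: [19, 33, 70, 29, 86, 6]
  L1: h(19,33)=(19*31+33)%997=622 h(70,29)=(70*31+29)%997=205 h(86,6)=(86*31+6)%997=678 -> [622, 205, 678]
  L2: h(622,205)=(622*31+205)%997=544 h(678,678)=(678*31+678)%997=759 -> [544, 759]
  L3: h(544,759)=(544*31+759)%997=674 -> [674]
  root=674

Answer: 19 622 585 544 243 674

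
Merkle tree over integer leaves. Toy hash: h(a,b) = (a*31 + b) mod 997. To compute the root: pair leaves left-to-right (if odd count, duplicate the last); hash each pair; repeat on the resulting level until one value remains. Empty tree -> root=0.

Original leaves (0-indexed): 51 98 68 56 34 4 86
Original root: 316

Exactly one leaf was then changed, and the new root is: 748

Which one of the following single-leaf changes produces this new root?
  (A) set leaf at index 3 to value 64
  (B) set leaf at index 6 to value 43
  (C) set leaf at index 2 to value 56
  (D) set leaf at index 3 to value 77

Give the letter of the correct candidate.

Original leaves: [51, 98, 68, 56, 34, 4, 86]
Target new root: 748
Try each candidate change and compute the resulting root:
Candidate A: set leaf[3] = 64 -> leaves = [51, 98, 68, 64, 34, 4, 86]
  L0: [51, 98, 68, 64, 34, 4, 86]
  L1: h(51,98)=(51*31+98)%997=682 h(68,64)=(68*31+64)%997=178 h(34,4)=(34*31+4)%997=61 h(86,86)=(86*31+86)%997=758 -> [682, 178, 61, 758]
  L2: h(682,178)=(682*31+178)%997=383 h(61,758)=(61*31+758)%997=655 -> [383, 655]
  L3: h(383,655)=(383*31+655)%997=564 -> [564]
  root = 564 != target 748
Candidate B: set leaf[6] = 43 -> leaves = [51, 98, 68, 56, 34, 4, 43]
  L0: [51, 98, 68, 56, 34, 4, 43]
  L1: h(51,98)=(51*31+98)%997=682 h(68,56)=(68*31+56)%997=170 h(34,4)=(34*31+4)%997=61 h(43,43)=(43*31+43)%997=379 -> [682, 170, 61, 379]
  L2: h(682,170)=(682*31+170)%997=375 h(61,379)=(61*31+379)%997=276 -> [375, 276]
  L3: h(375,276)=(375*31+276)%997=934 -> [934]
  root = 934 != target 748
Candidate C: set leaf[2] = 56 -> leaves = [51, 98, 56, 56, 34, 4, 86]
  L0: [51, 98, 56, 56, 34, 4, 86]
  L1: h(51,98)=(51*31+98)%997=682 h(56,56)=(56*31+56)%997=795 h(34,4)=(34*31+4)%997=61 h(86,86)=(86*31+86)%997=758 -> [682, 795, 61, 758]
  L2: h(682,795)=(682*31+795)%997=3 h(61,758)=(61*31+758)%997=655 -> [3, 655]
  L3: h(3,655)=(3*31+655)%997=748 -> [748]
  root = 748 == target 748  ** MATCH **
Candidate D: set leaf[3] = 77 -> leaves = [51, 98, 68, 77, 34, 4, 86]
  L0: [51, 98, 68, 77, 34, 4, 86]
  L1: h(51,98)=(51*31+98)%997=682 h(68,77)=(68*31+77)%997=191 h(34,4)=(34*31+4)%997=61 h(86,86)=(86*31+86)%997=758 -> [682, 191, 61, 758]
  L2: h(682,191)=(682*31+191)%997=396 h(61,758)=(61*31+758)%997=655 -> [396, 655]
  L3: h(396,655)=(396*31+655)%997=967 -> [967]
  root = 967 != target 748
Candidate C produces the target root.

Answer: C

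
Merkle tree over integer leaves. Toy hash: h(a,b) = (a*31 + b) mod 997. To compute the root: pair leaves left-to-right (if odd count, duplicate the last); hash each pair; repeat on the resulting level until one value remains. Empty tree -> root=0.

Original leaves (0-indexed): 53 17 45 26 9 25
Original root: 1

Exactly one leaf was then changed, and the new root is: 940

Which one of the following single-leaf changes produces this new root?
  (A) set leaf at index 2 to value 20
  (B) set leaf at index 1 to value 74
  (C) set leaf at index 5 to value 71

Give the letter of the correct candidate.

Answer: B

Derivation:
Original leaves: [53, 17, 45, 26, 9, 25]
Target new root: 940
Try each candidate change and compute the resulting root:
Candidate A: set leaf[2] = 20 -> leaves = [53, 17, 20, 26, 9, 25]
  L0: [53, 17, 20, 26, 9, 25]
  L1: h(53,17)=(53*31+17)%997=663 h(20,26)=(20*31+26)%997=646 h(9,25)=(9*31+25)%997=304 -> [663, 646, 304]
  L2: h(663,646)=(663*31+646)%997=262 h(304,304)=(304*31+304)%997=755 -> [262, 755]
  L3: h(262,755)=(262*31+755)%997=901 -> [901]
  root = 901 != target 940
Candidate B: set leaf[1] = 74 -> leaves = [53, 74, 45, 26, 9, 25]
  L0: [53, 74, 45, 26, 9, 25]
  L1: h(53,74)=(53*31+74)%997=720 h(45,26)=(45*31+26)%997=424 h(9,25)=(9*31+25)%997=304 -> [720, 424, 304]
  L2: h(720,424)=(720*31+424)%997=810 h(304,304)=(304*31+304)%997=755 -> [810, 755]
  L3: h(810,755)=(810*31+755)%997=940 -> [940]
  root = 940 == target 940  ** MATCH **
Candidate C: set leaf[5] = 71 -> leaves = [53, 17, 45, 26, 9, 71]
  L0: [53, 17, 45, 26, 9, 71]
  L1: h(53,17)=(53*31+17)%997=663 h(45,26)=(45*31+26)%997=424 h(9,71)=(9*31+71)%997=350 -> [663, 424, 350]
  L2: h(663,424)=(663*31+424)%997=40 h(350,350)=(350*31+350)%997=233 -> [40, 233]
  L3: h(40,233)=(40*31+233)%997=476 -> [476]
  root = 476 != target 940
Candidate B produces the target root.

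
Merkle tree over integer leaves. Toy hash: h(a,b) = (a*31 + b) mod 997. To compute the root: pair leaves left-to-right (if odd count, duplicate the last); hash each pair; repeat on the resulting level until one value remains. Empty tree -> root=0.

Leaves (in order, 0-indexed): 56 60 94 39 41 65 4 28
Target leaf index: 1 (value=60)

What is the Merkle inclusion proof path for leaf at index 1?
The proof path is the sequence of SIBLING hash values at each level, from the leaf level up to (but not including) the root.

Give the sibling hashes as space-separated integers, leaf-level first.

Answer: 56 959 691

Derivation:
L0 (leaves): [56, 60, 94, 39, 41, 65, 4, 28], target index=1
L1: h(56,60)=(56*31+60)%997=799 [pair 0] h(94,39)=(94*31+39)%997=959 [pair 1] h(41,65)=(41*31+65)%997=339 [pair 2] h(4,28)=(4*31+28)%997=152 [pair 3] -> [799, 959, 339, 152]
  Sibling for proof at L0: 56
L2: h(799,959)=(799*31+959)%997=803 [pair 0] h(339,152)=(339*31+152)%997=691 [pair 1] -> [803, 691]
  Sibling for proof at L1: 959
L3: h(803,691)=(803*31+691)%997=659 [pair 0] -> [659]
  Sibling for proof at L2: 691
Root: 659
Proof path (sibling hashes from leaf to root): [56, 959, 691]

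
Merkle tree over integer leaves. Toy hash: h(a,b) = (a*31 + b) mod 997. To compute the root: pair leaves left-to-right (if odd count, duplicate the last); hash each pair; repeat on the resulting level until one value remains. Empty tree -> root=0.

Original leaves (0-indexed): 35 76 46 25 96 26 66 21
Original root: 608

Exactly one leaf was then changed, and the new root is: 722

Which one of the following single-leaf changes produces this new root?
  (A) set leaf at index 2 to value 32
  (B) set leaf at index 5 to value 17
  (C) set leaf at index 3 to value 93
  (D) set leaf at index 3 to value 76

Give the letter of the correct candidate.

Original leaves: [35, 76, 46, 25, 96, 26, 66, 21]
Target new root: 722
Try each candidate change and compute the resulting root:
Candidate A: set leaf[2] = 32 -> leaves = [35, 76, 32, 25, 96, 26, 66, 21]
  L0: [35, 76, 32, 25, 96, 26, 66, 21]
  L1: h(35,76)=(35*31+76)%997=164 h(32,25)=(32*31+25)%997=20 h(96,26)=(96*31+26)%997=11 h(66,21)=(66*31+21)%997=73 -> [164, 20, 11, 73]
  L2: h(164,20)=(164*31+20)%997=119 h(11,73)=(11*31+73)%997=414 -> [119, 414]
  L3: h(119,414)=(119*31+414)%997=115 -> [115]
  root = 115 != target 722
Candidate B: set leaf[5] = 17 -> leaves = [35, 76, 46, 25, 96, 17, 66, 21]
  L0: [35, 76, 46, 25, 96, 17, 66, 21]
  L1: h(35,76)=(35*31+76)%997=164 h(46,25)=(46*31+25)%997=454 h(96,17)=(96*31+17)%997=2 h(66,21)=(66*31+21)%997=73 -> [164, 454, 2, 73]
  L2: h(164,454)=(164*31+454)%997=553 h(2,73)=(2*31+73)%997=135 -> [553, 135]
  L3: h(553,135)=(553*31+135)%997=329 -> [329]
  root = 329 != target 722
Candidate C: set leaf[3] = 93 -> leaves = [35, 76, 46, 93, 96, 26, 66, 21]
  L0: [35, 76, 46, 93, 96, 26, 66, 21]
  L1: h(35,76)=(35*31+76)%997=164 h(46,93)=(46*31+93)%997=522 h(96,26)=(96*31+26)%997=11 h(66,21)=(66*31+21)%997=73 -> [164, 522, 11, 73]
  L2: h(164,522)=(164*31+522)%997=621 h(11,73)=(11*31+73)%997=414 -> [621, 414]
  L3: h(621,414)=(621*31+414)%997=722 -> [722]
  root = 722 == target 722  ** MATCH **
Candidate D: set leaf[3] = 76 -> leaves = [35, 76, 46, 76, 96, 26, 66, 21]
  L0: [35, 76, 46, 76, 96, 26, 66, 21]
  L1: h(35,76)=(35*31+76)%997=164 h(46,76)=(46*31+76)%997=505 h(96,26)=(96*31+26)%997=11 h(66,21)=(66*31+21)%997=73 -> [164, 505, 11, 73]
  L2: h(164,505)=(164*31+505)%997=604 h(11,73)=(11*31+73)%997=414 -> [604, 414]
  L3: h(604,414)=(604*31+414)%997=195 -> [195]
  root = 195 != target 722
Candidate C produces the target root.

Answer: C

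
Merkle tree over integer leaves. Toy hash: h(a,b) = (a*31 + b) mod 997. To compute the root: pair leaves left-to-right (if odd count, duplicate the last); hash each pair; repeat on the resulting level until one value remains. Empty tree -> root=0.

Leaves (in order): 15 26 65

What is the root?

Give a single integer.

Answer: 352

Derivation:
L0: [15, 26, 65]
L1: h(15,26)=(15*31+26)%997=491 h(65,65)=(65*31+65)%997=86 -> [491, 86]
L2: h(491,86)=(491*31+86)%997=352 -> [352]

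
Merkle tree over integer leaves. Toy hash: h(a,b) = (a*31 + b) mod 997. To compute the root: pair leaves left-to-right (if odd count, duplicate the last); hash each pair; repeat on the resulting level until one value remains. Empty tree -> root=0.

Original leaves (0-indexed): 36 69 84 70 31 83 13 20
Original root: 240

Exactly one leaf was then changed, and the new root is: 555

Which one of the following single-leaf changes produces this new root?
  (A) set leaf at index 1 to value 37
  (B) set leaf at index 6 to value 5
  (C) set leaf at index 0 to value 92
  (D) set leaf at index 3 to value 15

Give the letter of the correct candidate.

Original leaves: [36, 69, 84, 70, 31, 83, 13, 20]
Target new root: 555
Try each candidate change and compute the resulting root:
Candidate A: set leaf[1] = 37 -> leaves = [36, 37, 84, 70, 31, 83, 13, 20]
  L0: [36, 37, 84, 70, 31, 83, 13, 20]
  L1: h(36,37)=(36*31+37)%997=156 h(84,70)=(84*31+70)%997=680 h(31,83)=(31*31+83)%997=47 h(13,20)=(13*31+20)%997=423 -> [156, 680, 47, 423]
  L2: h(156,680)=(156*31+680)%997=531 h(47,423)=(47*31+423)%997=883 -> [531, 883]
  L3: h(531,883)=(531*31+883)%997=395 -> [395]
  root = 395 != target 555
Candidate B: set leaf[6] = 5 -> leaves = [36, 69, 84, 70, 31, 83, 5, 20]
  L0: [36, 69, 84, 70, 31, 83, 5, 20]
  L1: h(36,69)=(36*31+69)%997=188 h(84,70)=(84*31+70)%997=680 h(31,83)=(31*31+83)%997=47 h(5,20)=(5*31+20)%997=175 -> [188, 680, 47, 175]
  L2: h(188,680)=(188*31+680)%997=526 h(47,175)=(47*31+175)%997=635 -> [526, 635]
  L3: h(526,635)=(526*31+635)%997=989 -> [989]
  root = 989 != target 555
Candidate C: set leaf[0] = 92 -> leaves = [92, 69, 84, 70, 31, 83, 13, 20]
  L0: [92, 69, 84, 70, 31, 83, 13, 20]
  L1: h(92,69)=(92*31+69)%997=927 h(84,70)=(84*31+70)%997=680 h(31,83)=(31*31+83)%997=47 h(13,20)=(13*31+20)%997=423 -> [927, 680, 47, 423]
  L2: h(927,680)=(927*31+680)%997=504 h(47,423)=(47*31+423)%997=883 -> [504, 883]
  L3: h(504,883)=(504*31+883)%997=555 -> [555]
  root = 555 == target 555  ** MATCH **
Candidate D: set leaf[3] = 15 -> leaves = [36, 69, 84, 15, 31, 83, 13, 20]
  L0: [36, 69, 84, 15, 31, 83, 13, 20]
  L1: h(36,69)=(36*31+69)%997=188 h(84,15)=(84*31+15)%997=625 h(31,83)=(31*31+83)%997=47 h(13,20)=(13*31+20)%997=423 -> [188, 625, 47, 423]
  L2: h(188,625)=(188*31+625)%997=471 h(47,423)=(47*31+423)%997=883 -> [471, 883]
  L3: h(471,883)=(471*31+883)%997=529 -> [529]
  root = 529 != target 555
Candidate C produces the target root.

Answer: C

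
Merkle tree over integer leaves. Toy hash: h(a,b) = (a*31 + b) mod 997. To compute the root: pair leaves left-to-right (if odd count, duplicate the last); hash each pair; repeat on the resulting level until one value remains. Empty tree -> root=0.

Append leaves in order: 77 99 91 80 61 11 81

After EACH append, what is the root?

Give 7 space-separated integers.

After append 77 (leaves=[77]):
  L0: [77]
  root=77
After append 99 (leaves=[77, 99]):
  L0: [77, 99]
  L1: h(77,99)=(77*31+99)%997=492 -> [492]
  root=492
After append 91 (leaves=[77, 99, 91]):
  L0: [77, 99, 91]
  L1: h(77,99)=(77*31+99)%997=492 h(91,91)=(91*31+91)%997=918 -> [492, 918]
  L2: h(492,918)=(492*31+918)%997=218 -> [218]
  root=218
After append 80 (leaves=[77, 99, 91, 80]):
  L0: [77, 99, 91, 80]
  L1: h(77,99)=(77*31+99)%997=492 h(91,80)=(91*31+80)%997=907 -> [492, 907]
  L2: h(492,907)=(492*31+907)%997=207 -> [207]
  root=207
After append 61 (leaves=[77, 99, 91, 80, 61]):
  L0: [77, 99, 91, 80, 61]
  L1: h(77,99)=(77*31+99)%997=492 h(91,80)=(91*31+80)%997=907 h(61,61)=(61*31+61)%997=955 -> [492, 907, 955]
  L2: h(492,907)=(492*31+907)%997=207 h(955,955)=(955*31+955)%997=650 -> [207, 650]
  L3: h(207,650)=(207*31+650)%997=88 -> [88]
  root=88
After append 11 (leaves=[77, 99, 91, 80, 61, 11]):
  L0: [77, 99, 91, 80, 61, 11]
  L1: h(77,99)=(77*31+99)%997=492 h(91,80)=(91*31+80)%997=907 h(61,11)=(61*31+11)%997=905 -> [492, 907, 905]
  L2: h(492,907)=(492*31+907)%997=207 h(905,905)=(905*31+905)%997=47 -> [207, 47]
  L3: h(207,47)=(207*31+47)%997=482 -> [482]
  root=482
After append 81 (leaves=[77, 99, 91, 80, 61, 11, 81]):
  L0: [77, 99, 91, 80, 61, 11, 81]
  L1: h(77,99)=(77*31+99)%997=492 h(91,80)=(91*31+80)%997=907 h(61,11)=(61*31+11)%997=905 h(81,81)=(81*31+81)%997=598 -> [492, 907, 905, 598]
  L2: h(492,907)=(492*31+907)%997=207 h(905,598)=(905*31+598)%997=737 -> [207, 737]
  L3: h(207,737)=(207*31+737)%997=175 -> [175]
  root=175

Answer: 77 492 218 207 88 482 175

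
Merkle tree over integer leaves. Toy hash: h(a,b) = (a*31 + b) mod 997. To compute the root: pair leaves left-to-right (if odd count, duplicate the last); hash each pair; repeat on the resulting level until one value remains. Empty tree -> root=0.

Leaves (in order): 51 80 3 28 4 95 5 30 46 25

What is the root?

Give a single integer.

L0: [51, 80, 3, 28, 4, 95, 5, 30, 46, 25]
L1: h(51,80)=(51*31+80)%997=664 h(3,28)=(3*31+28)%997=121 h(4,95)=(4*31+95)%997=219 h(5,30)=(5*31+30)%997=185 h(46,25)=(46*31+25)%997=454 -> [664, 121, 219, 185, 454]
L2: h(664,121)=(664*31+121)%997=765 h(219,185)=(219*31+185)%997=992 h(454,454)=(454*31+454)%997=570 -> [765, 992, 570]
L3: h(765,992)=(765*31+992)%997=779 h(570,570)=(570*31+570)%997=294 -> [779, 294]
L4: h(779,294)=(779*31+294)%997=515 -> [515]

Answer: 515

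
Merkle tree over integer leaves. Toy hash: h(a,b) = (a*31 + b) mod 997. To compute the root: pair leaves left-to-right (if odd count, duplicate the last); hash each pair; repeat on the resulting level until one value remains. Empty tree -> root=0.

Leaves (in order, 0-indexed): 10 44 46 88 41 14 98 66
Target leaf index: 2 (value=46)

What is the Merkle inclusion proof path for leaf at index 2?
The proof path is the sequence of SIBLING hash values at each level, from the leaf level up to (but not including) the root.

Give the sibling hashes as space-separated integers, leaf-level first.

L0 (leaves): [10, 44, 46, 88, 41, 14, 98, 66], target index=2
L1: h(10,44)=(10*31+44)%997=354 [pair 0] h(46,88)=(46*31+88)%997=517 [pair 1] h(41,14)=(41*31+14)%997=288 [pair 2] h(98,66)=(98*31+66)%997=113 [pair 3] -> [354, 517, 288, 113]
  Sibling for proof at L0: 88
L2: h(354,517)=(354*31+517)%997=524 [pair 0] h(288,113)=(288*31+113)%997=68 [pair 1] -> [524, 68]
  Sibling for proof at L1: 354
L3: h(524,68)=(524*31+68)%997=360 [pair 0] -> [360]
  Sibling for proof at L2: 68
Root: 360
Proof path (sibling hashes from leaf to root): [88, 354, 68]

Answer: 88 354 68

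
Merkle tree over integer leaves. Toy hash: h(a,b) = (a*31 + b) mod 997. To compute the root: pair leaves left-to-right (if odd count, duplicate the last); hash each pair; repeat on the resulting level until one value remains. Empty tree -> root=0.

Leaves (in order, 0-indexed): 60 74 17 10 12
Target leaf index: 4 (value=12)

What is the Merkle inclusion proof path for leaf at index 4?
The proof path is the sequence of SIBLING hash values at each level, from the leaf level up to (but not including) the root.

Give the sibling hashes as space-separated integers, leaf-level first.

Answer: 12 384 671

Derivation:
L0 (leaves): [60, 74, 17, 10, 12], target index=4
L1: h(60,74)=(60*31+74)%997=937 [pair 0] h(17,10)=(17*31+10)%997=537 [pair 1] h(12,12)=(12*31+12)%997=384 [pair 2] -> [937, 537, 384]
  Sibling for proof at L0: 12
L2: h(937,537)=(937*31+537)%997=671 [pair 0] h(384,384)=(384*31+384)%997=324 [pair 1] -> [671, 324]
  Sibling for proof at L1: 384
L3: h(671,324)=(671*31+324)%997=188 [pair 0] -> [188]
  Sibling for proof at L2: 671
Root: 188
Proof path (sibling hashes from leaf to root): [12, 384, 671]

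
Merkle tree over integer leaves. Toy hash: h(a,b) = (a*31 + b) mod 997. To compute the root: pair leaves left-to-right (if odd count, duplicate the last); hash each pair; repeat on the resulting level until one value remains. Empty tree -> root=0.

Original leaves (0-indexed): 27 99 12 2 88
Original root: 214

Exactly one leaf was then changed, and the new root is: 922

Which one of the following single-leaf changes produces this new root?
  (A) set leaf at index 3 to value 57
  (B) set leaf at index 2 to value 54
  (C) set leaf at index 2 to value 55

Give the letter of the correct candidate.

Answer: A

Derivation:
Original leaves: [27, 99, 12, 2, 88]
Target new root: 922
Try each candidate change and compute the resulting root:
Candidate A: set leaf[3] = 57 -> leaves = [27, 99, 12, 57, 88]
  L0: [27, 99, 12, 57, 88]
  L1: h(27,99)=(27*31+99)%997=936 h(12,57)=(12*31+57)%997=429 h(88,88)=(88*31+88)%997=822 -> [936, 429, 822]
  L2: h(936,429)=(936*31+429)%997=532 h(822,822)=(822*31+822)%997=382 -> [532, 382]
  L3: h(532,382)=(532*31+382)%997=922 -> [922]
  root = 922 == target 922  ** MATCH **
Candidate B: set leaf[2] = 54 -> leaves = [27, 99, 54, 2, 88]
  L0: [27, 99, 54, 2, 88]
  L1: h(27,99)=(27*31+99)%997=936 h(54,2)=(54*31+2)%997=679 h(88,88)=(88*31+88)%997=822 -> [936, 679, 822]
  L2: h(936,679)=(936*31+679)%997=782 h(822,822)=(822*31+822)%997=382 -> [782, 382]
  L3: h(782,382)=(782*31+382)%997=696 -> [696]
  root = 696 != target 922
Candidate C: set leaf[2] = 55 -> leaves = [27, 99, 55, 2, 88]
  L0: [27, 99, 55, 2, 88]
  L1: h(27,99)=(27*31+99)%997=936 h(55,2)=(55*31+2)%997=710 h(88,88)=(88*31+88)%997=822 -> [936, 710, 822]
  L2: h(936,710)=(936*31+710)%997=813 h(822,822)=(822*31+822)%997=382 -> [813, 382]
  L3: h(813,382)=(813*31+382)%997=660 -> [660]
  root = 660 != target 922
Candidate A produces the target root.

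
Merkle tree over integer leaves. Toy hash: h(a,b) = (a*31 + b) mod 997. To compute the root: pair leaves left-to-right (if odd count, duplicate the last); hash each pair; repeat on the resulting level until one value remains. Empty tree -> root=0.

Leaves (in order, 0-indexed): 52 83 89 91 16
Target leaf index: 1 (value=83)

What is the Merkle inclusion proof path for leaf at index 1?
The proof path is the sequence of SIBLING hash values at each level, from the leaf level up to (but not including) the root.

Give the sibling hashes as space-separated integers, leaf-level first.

Answer: 52 856 432

Derivation:
L0 (leaves): [52, 83, 89, 91, 16], target index=1
L1: h(52,83)=(52*31+83)%997=698 [pair 0] h(89,91)=(89*31+91)%997=856 [pair 1] h(16,16)=(16*31+16)%997=512 [pair 2] -> [698, 856, 512]
  Sibling for proof at L0: 52
L2: h(698,856)=(698*31+856)%997=560 [pair 0] h(512,512)=(512*31+512)%997=432 [pair 1] -> [560, 432]
  Sibling for proof at L1: 856
L3: h(560,432)=(560*31+432)%997=843 [pair 0] -> [843]
  Sibling for proof at L2: 432
Root: 843
Proof path (sibling hashes from leaf to root): [52, 856, 432]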